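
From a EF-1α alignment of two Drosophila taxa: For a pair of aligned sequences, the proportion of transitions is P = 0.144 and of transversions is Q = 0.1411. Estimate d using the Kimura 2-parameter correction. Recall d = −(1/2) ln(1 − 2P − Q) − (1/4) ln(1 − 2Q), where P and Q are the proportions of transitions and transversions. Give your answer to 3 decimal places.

Under the Kimura two-parameter model, d = −½ ln(1 − 2P − Q) − ¼ ln(1 − 2Q).
1 − 2P − Q = 0.5709, giving −½ ln(0.5709) = 0.280271.
1 − 2Q = 0.7178, giving −¼ ln(0.7178) = 0.082891.
d = 0.280271 + 0.082891 = 0.363162.

0.363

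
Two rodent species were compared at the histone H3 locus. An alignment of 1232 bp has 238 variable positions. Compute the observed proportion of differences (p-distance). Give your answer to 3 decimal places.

p = 238/1232 = 0.193181… ≈ 0.193 (to 3 d.p.).

0.193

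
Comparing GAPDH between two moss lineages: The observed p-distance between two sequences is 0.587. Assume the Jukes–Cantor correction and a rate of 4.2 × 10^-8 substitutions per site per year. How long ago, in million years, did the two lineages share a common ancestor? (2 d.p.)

13.63

d = −(3/4) ln(1 − 4p/3) = −0.75 ln(1 − 0.782667) = −0.75 ln(0.217333)
  = −0.75 × (-1.526325) = 1.144744 substitutions/site.
Under a molecular clock d = 2μt, so t = d/(2μ) = 1.144744 / (2 × 4.2 × 10^-8) = 13.63 million years.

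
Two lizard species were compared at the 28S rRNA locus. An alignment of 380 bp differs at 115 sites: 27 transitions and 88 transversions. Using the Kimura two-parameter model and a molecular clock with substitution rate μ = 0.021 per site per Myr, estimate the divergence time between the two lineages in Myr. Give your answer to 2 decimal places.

9.27

P = 27/380 ≈ 0.071053 and Q = 88/380 ≈ 0.231579.
Under the Kimura two-parameter model, d = −½ ln(1 − 2P − Q) − ¼ ln(1 − 2Q).
1 − 2P − Q = 0.626315, giving −½ ln(0.626315) = 0.233951.
1 − 2Q = 0.536842, giving −¼ ln(0.536842) = 0.155513.
d = 0.233951 + 0.155513 = 0.389464.
Under a molecular clock d = 2μt, so t = d/(2μ) = 0.389464 / (2 × 0.021) = 9.27 Myr.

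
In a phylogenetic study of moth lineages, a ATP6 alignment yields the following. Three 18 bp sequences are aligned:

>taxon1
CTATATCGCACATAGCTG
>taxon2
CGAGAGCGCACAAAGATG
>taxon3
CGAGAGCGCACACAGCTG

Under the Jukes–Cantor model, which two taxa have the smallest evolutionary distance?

taxon1–taxon2: 5/18 differ, p = 0.278, d = 0.347.
taxon1–taxon3: 4/18 differ, p = 0.222, d = 0.264.
taxon2–taxon3: 2/18 differ, p = 0.111, d = 0.120.
The smallest distance is between taxon2 and taxon3.

taxon2 and taxon3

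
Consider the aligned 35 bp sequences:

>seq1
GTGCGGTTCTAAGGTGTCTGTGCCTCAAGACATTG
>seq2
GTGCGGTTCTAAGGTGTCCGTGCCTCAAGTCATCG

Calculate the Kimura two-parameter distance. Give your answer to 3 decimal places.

Of 35 sites, 2 differences are transitions and 1 are transversions, so P = 2/35 ≈ 0.057143 and Q = 1/35 ≈ 0.028571.
Under the Kimura two-parameter model, d = −½ ln(1 − 2P − Q) − ¼ ln(1 − 2Q).
1 − 2P − Q = 0.857143, giving −½ ln(0.857143) = 0.077075.
1 − 2Q = 0.942858, giving −¼ ln(0.942858) = 0.014710.
d = 0.077075 + 0.014710 = 0.091785.

0.092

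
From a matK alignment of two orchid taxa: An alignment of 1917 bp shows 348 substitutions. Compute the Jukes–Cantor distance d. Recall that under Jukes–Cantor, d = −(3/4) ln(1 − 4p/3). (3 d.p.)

0.208

p = 348/1917 ≈ 0.181534.
d = −(3/4) ln(1 − 4p/3) = −0.75 ln(1 − 0.242045) = −0.75 ln(0.757955)
  = −0.75 × (-0.277131) = 0.207848 substitutions/site.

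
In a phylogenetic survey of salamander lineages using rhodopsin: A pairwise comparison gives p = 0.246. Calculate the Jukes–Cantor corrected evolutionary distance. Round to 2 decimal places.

d = −(3/4) ln(1 − 4p/3) = −0.75 ln(1 − 0.328) = −0.75 ln(0.672)
  = −0.75 × (-0.397497) = 0.298123 substitutions/site.

0.30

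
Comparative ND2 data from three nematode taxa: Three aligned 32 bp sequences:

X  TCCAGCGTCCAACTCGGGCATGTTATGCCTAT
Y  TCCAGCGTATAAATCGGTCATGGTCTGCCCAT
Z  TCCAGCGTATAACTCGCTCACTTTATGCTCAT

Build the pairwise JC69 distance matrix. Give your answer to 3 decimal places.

X–Y: 7/32 sites differ → p = 0.21875, d = −0.75 ln(1 − 0.291667) = 0.258631 ≈ 0.259.
X–Z: 8/32 sites differ → p = 0.25, d = −0.75 ln(1 − 0.333333) = 0.304098 ≈ 0.304.
Y–Z: 7/32 sites differ → p = 0.21875, d = −0.75 ln(1 − 0.291667) = 0.258631 ≈ 0.259.

d(X,Y) = 0.259, d(X,Z) = 0.304, d(Y,Z) = 0.259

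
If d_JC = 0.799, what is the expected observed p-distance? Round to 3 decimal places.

p = (3/4)(1 − e^(−4d/3)) = 0.75 × (1 − e^(-1.065333)) = 0.75 × (1 − 0.344613) = 0.491540.

0.492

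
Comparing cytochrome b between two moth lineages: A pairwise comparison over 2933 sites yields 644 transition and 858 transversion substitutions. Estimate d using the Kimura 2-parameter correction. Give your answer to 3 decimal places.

P = 644/2933 ≈ 0.21957 and Q = 858/2933 ≈ 0.292533.
Under the Kimura two-parameter model, d = −½ ln(1 − 2P − Q) − ¼ ln(1 − 2Q).
1 − 2P − Q = 0.268327, giving −½ ln(0.268327) = 0.657774.
1 − 2Q = 0.414934, giving −¼ ln(0.414934) = 0.219909.
d = 0.657774 + 0.219909 = 0.877683.

0.878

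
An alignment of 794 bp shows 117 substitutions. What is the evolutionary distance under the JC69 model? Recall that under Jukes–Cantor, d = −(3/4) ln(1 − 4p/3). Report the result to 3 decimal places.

p = 117/794 ≈ 0.147355.
d = −(3/4) ln(1 − 4p/3) = −0.75 ln(1 − 0.196473) = −0.75 ln(0.803527)
  = −0.75 × (-0.218744) = 0.164058 substitutions/site.

0.164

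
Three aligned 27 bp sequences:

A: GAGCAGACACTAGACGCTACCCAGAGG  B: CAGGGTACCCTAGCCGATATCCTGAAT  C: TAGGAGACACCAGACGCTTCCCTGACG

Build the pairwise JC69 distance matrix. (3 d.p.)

d(A,B) = 0.588, d(A,C) = 0.264, d(B,C) = 0.588

A–B: 11/27 sites differ → p ≈ 0.407407, d = −0.75 ln(1 − 0.543209) = 0.587647 ≈ 0.588.
A–C: 6/27 sites differ → p ≈ 0.222222, d = −0.75 ln(1 − 0.296296) = 0.263548 ≈ 0.264.
B–C: 11/27 sites differ → p ≈ 0.407407, d = −0.75 ln(1 − 0.543209) = 0.587647 ≈ 0.588.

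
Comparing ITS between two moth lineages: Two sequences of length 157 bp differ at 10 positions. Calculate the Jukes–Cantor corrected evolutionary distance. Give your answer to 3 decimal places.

p = 10/157 ≈ 0.063694.
d = −(3/4) ln(1 − 4p/3) = −0.75 ln(1 − 0.084925) = −0.75 ln(0.915075)
  = −0.75 × (-0.088749) = 0.066562 substitutions/site.

0.067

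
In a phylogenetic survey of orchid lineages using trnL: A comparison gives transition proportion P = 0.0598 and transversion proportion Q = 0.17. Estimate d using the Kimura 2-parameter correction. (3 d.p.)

Under the Kimura two-parameter model, d = −½ ln(1 − 2P − Q) − ¼ ln(1 − 2Q).
1 − 2P − Q = 0.7104, giving −½ ln(0.7104) = 0.170964.
1 − 2Q = 0.66, giving −¼ ln(0.66) = 0.103879.
d = 0.170964 + 0.103879 = 0.274843.

0.275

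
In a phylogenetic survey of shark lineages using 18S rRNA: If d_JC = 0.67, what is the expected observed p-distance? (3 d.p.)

p = (3/4)(1 − e^(−4d/3)) = 0.75 × (1 − e^(-0.893333)) = 0.75 × (1 − 0.409289) = 0.443033.

0.443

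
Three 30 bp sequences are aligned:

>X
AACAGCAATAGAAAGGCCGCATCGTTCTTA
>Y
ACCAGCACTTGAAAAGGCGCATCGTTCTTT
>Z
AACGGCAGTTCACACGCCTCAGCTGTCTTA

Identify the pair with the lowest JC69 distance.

X–Y: 6/30 differ, p = 0.200, d = 0.233.
X–Z: 10/30 differ, p = 0.333, d = 0.441.
Y–Z: 12/30 differ, p = 0.400, d = 0.572.
The smallest distance is between X and Y.

X and Y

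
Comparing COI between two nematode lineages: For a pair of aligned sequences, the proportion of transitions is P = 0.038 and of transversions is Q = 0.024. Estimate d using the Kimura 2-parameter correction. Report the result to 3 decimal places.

Under the Kimura two-parameter model, d = −½ ln(1 − 2P − Q) − ¼ ln(1 − 2Q).
1 − 2P − Q = 0.9, giving −½ ln(0.9) = 0.052680.
1 − 2Q = 0.952, giving −¼ ln(0.952) = 0.012298.
d = 0.052680 + 0.012298 = 0.064978.

0.065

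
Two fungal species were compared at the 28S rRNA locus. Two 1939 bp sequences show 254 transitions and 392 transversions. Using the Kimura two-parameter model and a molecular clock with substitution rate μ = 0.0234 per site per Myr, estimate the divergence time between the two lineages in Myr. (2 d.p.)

9.43

P = 254/1939 ≈ 0.130995 and Q = 392/1939 ≈ 0.202166.
Under the Kimura two-parameter model, d = −½ ln(1 − 2P − Q) − ¼ ln(1 − 2Q).
1 − 2P − Q = 0.535844, giving −½ ln(0.535844) = 0.311956.
1 − 2Q = 0.595668, giving −¼ ln(0.595668) = 0.129518.
d = 0.311956 + 0.129518 = 0.441474.
Under a molecular clock d = 2μt, so t = d/(2μ) = 0.441474 / (2 × 0.0234) = 9.43 Myr.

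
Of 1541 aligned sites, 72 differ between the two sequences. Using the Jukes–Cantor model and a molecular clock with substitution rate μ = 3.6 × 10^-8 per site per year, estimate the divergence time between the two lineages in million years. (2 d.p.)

p = 72/1541 ≈ 0.046723.
d = −(3/4) ln(1 − 4p/3) = −0.75 ln(1 − 0.062297) = −0.75 ln(0.937703)
  = −0.75 × (-0.064322) = 0.048242 substitutions/site.
Under a molecular clock d = 2μt, so t = d/(2μ) = 0.048242 / (2 × 3.6 × 10^-8) = 0.67 million years.

0.67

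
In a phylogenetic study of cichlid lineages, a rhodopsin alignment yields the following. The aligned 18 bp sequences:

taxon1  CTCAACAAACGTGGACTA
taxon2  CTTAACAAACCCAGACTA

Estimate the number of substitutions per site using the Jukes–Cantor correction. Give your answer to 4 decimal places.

The sequences differ at 4 of 18 sites (3, 11, 12, 13), so p = 4/18 ≈ 0.222222.
d = −(3/4) ln(1 − 4p/3) = −0.75 ln(1 − 0.296296) = −0.75 ln(0.703704)
  = −0.75 × (-0.351397) = 0.263548 substitutions/site.

0.2635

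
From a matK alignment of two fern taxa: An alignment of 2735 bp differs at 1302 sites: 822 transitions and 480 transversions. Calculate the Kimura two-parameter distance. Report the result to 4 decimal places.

0.8575

P = 822/2735 ≈ 0.300548 and Q = 480/2735 ≈ 0.175503.
Under the Kimura two-parameter model, d = −½ ln(1 − 2P − Q) − ¼ ln(1 − 2Q).
1 − 2P − Q = 0.223401, giving −½ ln(0.223401) = 0.749393.
1 − 2Q = 0.648994, giving −¼ ln(0.648994) = 0.108083.
d = 0.749393 + 0.108083 = 0.857476.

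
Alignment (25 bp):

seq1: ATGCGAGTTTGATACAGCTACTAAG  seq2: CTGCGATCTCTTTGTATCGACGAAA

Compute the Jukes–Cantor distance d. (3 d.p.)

0.766

The sequences differ at 12 of 25 sites, so p = 12/25 = 0.48.
d = −(3/4) ln(1 − 4p/3) = −0.75 ln(1 − 0.64) = −0.75 ln(0.36)
  = −0.75 × (-1.021651) = 0.766238 substitutions/site.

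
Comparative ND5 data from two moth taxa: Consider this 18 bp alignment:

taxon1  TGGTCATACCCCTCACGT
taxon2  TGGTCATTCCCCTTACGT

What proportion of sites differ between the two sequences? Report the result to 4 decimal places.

The sequences differ at 2 of 18 positions (sites 8, 14).
p = 2/18 = 0.111111… ≈ 0.1111 (to 4 d.p.).

0.1111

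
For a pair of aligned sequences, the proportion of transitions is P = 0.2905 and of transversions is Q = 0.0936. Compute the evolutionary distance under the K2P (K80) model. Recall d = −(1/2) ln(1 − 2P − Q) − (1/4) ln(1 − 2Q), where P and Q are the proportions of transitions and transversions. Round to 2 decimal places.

0.61

Under the Kimura two-parameter model, d = −½ ln(1 − 2P − Q) − ¼ ln(1 − 2Q).
1 − 2P − Q = 0.3254, giving −½ ln(0.3254) = 0.561350.
1 − 2Q = 0.8128, giving −¼ ln(0.8128) = 0.051818.
d = 0.561350 + 0.051818 = 0.613168.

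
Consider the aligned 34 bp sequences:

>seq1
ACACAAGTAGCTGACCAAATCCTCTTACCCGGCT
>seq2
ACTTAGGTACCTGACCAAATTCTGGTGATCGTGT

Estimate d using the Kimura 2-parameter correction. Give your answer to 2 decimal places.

0.48

Of 34 sites, 5 differences are transitions and 7 are transversions, so P = 5/34 ≈ 0.147059 and Q = 7/34 ≈ 0.205882.
Under the Kimura two-parameter model, d = −½ ln(1 − 2P − Q) − ¼ ln(1 − 2Q).
1 − 2P − Q = 0.5, giving −½ ln(0.5) = 0.346574.
1 − 2Q = 0.588236, giving −¼ ln(0.588236) = 0.132657.
d = 0.346574 + 0.132657 = 0.479231.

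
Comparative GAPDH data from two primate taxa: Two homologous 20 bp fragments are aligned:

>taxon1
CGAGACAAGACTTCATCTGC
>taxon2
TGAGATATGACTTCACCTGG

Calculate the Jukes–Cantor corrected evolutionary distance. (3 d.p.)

0.304

The sequences differ at 5 of 20 sites (1, 6, 8, 16, 20), so p = 5/20 = 0.25.
d = −(3/4) ln(1 − 4p/3) = −0.75 ln(1 − 0.333333) = −0.75 ln(0.666667)
  = −0.75 × (-0.405465) = 0.304099 substitutions/site.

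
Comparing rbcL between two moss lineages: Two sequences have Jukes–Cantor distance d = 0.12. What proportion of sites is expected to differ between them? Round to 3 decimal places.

p = (3/4)(1 − e^(−4d/3)) = 0.75 × (1 − e^(-0.16)) = 0.75 × (1 − 0.852144) = 0.110892.

0.111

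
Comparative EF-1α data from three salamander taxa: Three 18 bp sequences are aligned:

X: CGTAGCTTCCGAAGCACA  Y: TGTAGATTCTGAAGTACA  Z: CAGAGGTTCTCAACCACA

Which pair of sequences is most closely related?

X and Y

X–Y: 4/18 differ, p = 0.222, d = 0.264.
X–Z: 6/18 differ, p = 0.333, d = 0.441.
Y–Z: 7/18 differ, p = 0.389, d = 0.548.
The smallest distance is between X and Y.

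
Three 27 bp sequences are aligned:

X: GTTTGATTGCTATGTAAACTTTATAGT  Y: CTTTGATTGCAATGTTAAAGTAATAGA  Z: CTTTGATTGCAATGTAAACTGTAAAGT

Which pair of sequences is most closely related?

X–Y: 7/27 differ, p = 0.259, d = 0.318.
X–Z: 4/27 differ, p = 0.148, d = 0.165.
Y–Z: 7/27 differ, p = 0.259, d = 0.318.
The smallest distance is between X and Z.

X and Z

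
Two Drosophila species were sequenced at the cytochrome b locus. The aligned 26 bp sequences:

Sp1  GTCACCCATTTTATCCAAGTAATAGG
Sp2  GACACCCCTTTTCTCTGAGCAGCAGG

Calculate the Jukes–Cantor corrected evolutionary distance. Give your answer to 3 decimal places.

The sequences differ at 8 of 26 sites (2, 8, 13, 16, 17, 20, 22, 23), so p = 8/26 ≈ 0.307692.
d = −(3/4) ln(1 − 4p/3) = −0.75 ln(1 − 0.410256) = −0.75 ln(0.589744)
  = −0.75 × (-0.528067) = 0.396050 substitutions/site.

0.396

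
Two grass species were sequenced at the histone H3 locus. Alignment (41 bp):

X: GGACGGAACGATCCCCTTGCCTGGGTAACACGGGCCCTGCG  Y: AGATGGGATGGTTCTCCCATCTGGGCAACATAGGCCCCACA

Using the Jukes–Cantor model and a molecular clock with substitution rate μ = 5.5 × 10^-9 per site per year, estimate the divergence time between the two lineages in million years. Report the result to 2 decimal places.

The sequences differ at 17 of 41 sites, so p = 17/41 ≈ 0.414634.
d = −(3/4) ln(1 − 4p/3) = −0.75 ln(1 − 0.552845) = −0.75 ln(0.447155)
  = −0.75 × (-0.804850) = 0.603638 substitutions/site.
Under a molecular clock d = 2μt, so t = d/(2μ) = 0.603638 / (2 × 5.5 × 10^-9) = 54.88 million years.

54.88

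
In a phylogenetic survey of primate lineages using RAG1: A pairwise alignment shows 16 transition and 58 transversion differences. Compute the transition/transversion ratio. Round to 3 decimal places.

0.276

R = 16/58 = 0.275862… ≈ 0.276 (to 3 d.p.).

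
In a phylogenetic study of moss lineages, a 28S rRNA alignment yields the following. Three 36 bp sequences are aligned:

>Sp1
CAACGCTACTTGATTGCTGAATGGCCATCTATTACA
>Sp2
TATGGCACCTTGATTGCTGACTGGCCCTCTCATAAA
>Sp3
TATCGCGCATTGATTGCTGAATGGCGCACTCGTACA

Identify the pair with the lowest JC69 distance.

Sp1–Sp2: 10/36 differ, p = 0.278, d = 0.347.
Sp1–Sp3: 10/36 differ, p = 0.278, d = 0.347.
Sp2–Sp3: 8/36 differ, p = 0.222, d = 0.264.
The smallest distance is between Sp2 and Sp3.

Sp2 and Sp3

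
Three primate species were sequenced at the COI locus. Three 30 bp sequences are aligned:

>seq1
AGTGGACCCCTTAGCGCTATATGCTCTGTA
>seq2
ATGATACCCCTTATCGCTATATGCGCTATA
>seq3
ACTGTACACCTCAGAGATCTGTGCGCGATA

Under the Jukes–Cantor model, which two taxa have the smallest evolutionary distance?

seq1 and seq2

seq1–seq2: 7/30 differ, p = 0.233, d = 0.280.
seq1–seq3: 11/30 differ, p = 0.367, d = 0.503.
seq2–seq3: 11/30 differ, p = 0.367, d = 0.503.
The smallest distance is between seq1 and seq2.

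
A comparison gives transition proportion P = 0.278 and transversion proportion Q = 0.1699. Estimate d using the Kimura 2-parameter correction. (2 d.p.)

0.75

Under the Kimura two-parameter model, d = −½ ln(1 − 2P − Q) − ¼ ln(1 − 2Q).
1 − 2P − Q = 0.2741, giving −½ ln(0.2741) = 0.647131.
1 − 2Q = 0.6602, giving −¼ ln(0.6602) = 0.103803.
d = 0.647131 + 0.103803 = 0.750934.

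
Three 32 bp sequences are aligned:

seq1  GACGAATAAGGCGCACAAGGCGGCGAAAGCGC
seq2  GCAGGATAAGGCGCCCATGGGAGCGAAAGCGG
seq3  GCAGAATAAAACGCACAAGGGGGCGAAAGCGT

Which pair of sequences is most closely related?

seq1 and seq3

seq1–seq2: 8/32 differ, p = 0.250, d = 0.304.
seq1–seq3: 6/32 differ, p = 0.188, d = 0.216.
seq2–seq3: 7/32 differ, p = 0.219, d = 0.259.
The smallest distance is between seq1 and seq3.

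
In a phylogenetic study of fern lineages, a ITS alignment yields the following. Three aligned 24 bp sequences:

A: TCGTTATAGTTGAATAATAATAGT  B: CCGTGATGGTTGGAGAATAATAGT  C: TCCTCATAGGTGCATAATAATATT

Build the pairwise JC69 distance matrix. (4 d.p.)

d(A,B) = 0.2441, d(A,C) = 0.2441, d(B,C) = 0.4408

A–B: 5/24 sites differ → p ≈ 0.208333, d = −0.75 ln(1 − 0.277777) = 0.244066 ≈ 0.2441.
A–C: 5/24 sites differ → p ≈ 0.208333, d = −0.75 ln(1 − 0.277777) = 0.244066 ≈ 0.2441.
B–C: 8/24 sites differ → p ≈ 0.333333, d = −0.75 ln(1 − 0.444444) = 0.440839 ≈ 0.4408.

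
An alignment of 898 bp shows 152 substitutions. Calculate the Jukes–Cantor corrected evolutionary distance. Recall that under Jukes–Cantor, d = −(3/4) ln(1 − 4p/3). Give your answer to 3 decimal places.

p = 152/898 ≈ 0.169265.
d = −(3/4) ln(1 − 4p/3) = −0.75 ln(1 − 0.225687) = −0.75 ln(0.774313)
  = −0.75 × (-0.255779) = 0.191834 substitutions/site.

0.192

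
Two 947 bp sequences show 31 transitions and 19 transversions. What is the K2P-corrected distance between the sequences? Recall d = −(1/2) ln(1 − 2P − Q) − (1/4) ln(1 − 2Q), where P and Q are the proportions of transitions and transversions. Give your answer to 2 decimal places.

P = 31/947 ≈ 0.032735 and Q = 19/947 ≈ 0.020063.
Under the Kimura two-parameter model, d = −½ ln(1 − 2P − Q) − ¼ ln(1 − 2Q).
1 − 2P − Q = 0.914467, giving −½ ln(0.914467) = 0.044707.
1 − 2Q = 0.959874, giving −¼ ln(0.959874) = 0.010238.
d = 0.044707 + 0.010238 = 0.054945.

0.05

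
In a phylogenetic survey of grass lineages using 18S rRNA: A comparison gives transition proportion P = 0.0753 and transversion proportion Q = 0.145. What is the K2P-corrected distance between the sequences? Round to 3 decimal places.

0.261

Under the Kimura two-parameter model, d = −½ ln(1 − 2P − Q) − ¼ ln(1 − 2Q).
1 − 2P − Q = 0.7044, giving −½ ln(0.7044) = 0.175204.
1 − 2Q = 0.71, giving −¼ ln(0.71) = 0.085623.
d = 0.175204 + 0.085623 = 0.260827.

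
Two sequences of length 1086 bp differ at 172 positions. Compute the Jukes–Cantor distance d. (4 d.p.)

p = 172/1086 ≈ 0.158379.
d = −(3/4) ln(1 − 4p/3) = −0.75 ln(1 − 0.211172) = −0.75 ln(0.788828)
  = −0.75 × (-0.237207) = 0.177905 substitutions/site.

0.1779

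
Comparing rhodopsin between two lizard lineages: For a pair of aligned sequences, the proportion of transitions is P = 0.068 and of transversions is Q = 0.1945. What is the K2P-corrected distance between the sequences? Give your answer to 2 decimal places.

Under the Kimura two-parameter model, d = −½ ln(1 − 2P − Q) − ¼ ln(1 − 2Q).
1 − 2P − Q = 0.6695, giving −½ ln(0.6695) = 0.200612.
1 − 2Q = 0.611, giving −¼ ln(0.611) = 0.123165.
d = 0.200612 + 0.123165 = 0.323777.

0.32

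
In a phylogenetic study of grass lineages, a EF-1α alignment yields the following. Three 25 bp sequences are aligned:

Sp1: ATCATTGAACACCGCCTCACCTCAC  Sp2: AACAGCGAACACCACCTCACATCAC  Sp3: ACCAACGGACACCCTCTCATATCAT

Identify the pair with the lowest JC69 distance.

Sp1–Sp2: 5/25 differ, p = 0.200, d = 0.233.
Sp1–Sp3: 9/25 differ, p = 0.360, d = 0.490.
Sp2–Sp3: 7/25 differ, p = 0.280, d = 0.351.
The smallest distance is between Sp1 and Sp2.

Sp1 and Sp2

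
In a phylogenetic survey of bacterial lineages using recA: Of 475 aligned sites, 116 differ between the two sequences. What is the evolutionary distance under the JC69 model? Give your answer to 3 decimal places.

0.295

p = 116/475 ≈ 0.244211.
d = −(3/4) ln(1 − 4p/3) = −0.75 ln(1 − 0.325615) = −0.75 ln(0.674385)
  = −0.75 × (-0.393954) = 0.295466 substitutions/site.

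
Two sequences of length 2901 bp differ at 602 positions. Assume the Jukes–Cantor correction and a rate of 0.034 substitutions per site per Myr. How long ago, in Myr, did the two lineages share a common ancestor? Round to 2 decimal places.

3.57

p = 602/2901 ≈ 0.207515.
d = −(3/4) ln(1 − 4p/3) = −0.75 ln(1 − 0.276687) = −0.75 ln(0.723313)
  = −0.75 × (-0.323913) = 0.242935 substitutions/site.
Under a molecular clock d = 2μt, so t = d/(2μ) = 0.242935 / (2 × 0.034) = 3.57 Myr.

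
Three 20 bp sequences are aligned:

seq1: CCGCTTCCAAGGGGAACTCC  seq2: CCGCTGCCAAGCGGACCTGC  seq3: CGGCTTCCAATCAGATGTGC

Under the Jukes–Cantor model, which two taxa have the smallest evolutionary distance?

seq1 and seq2

seq1–seq2: 4/20 differ, p = 0.200, d = 0.233.
seq1–seq3: 7/20 differ, p = 0.350, d = 0.471.
seq2–seq3: 6/20 differ, p = 0.300, d = 0.383.
The smallest distance is between seq1 and seq2.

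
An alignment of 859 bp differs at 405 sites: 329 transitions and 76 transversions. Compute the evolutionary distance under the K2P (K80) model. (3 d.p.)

1.012

P = 329/859 ≈ 0.383003 and Q = 76/859 ≈ 0.088475.
Under the Kimura two-parameter model, d = −½ ln(1 − 2P − Q) − ¼ ln(1 − 2Q).
1 − 2P − Q = 0.145519, giving −½ ln(0.145519) = 0.963724.
1 − 2Q = 0.82305, giving −¼ ln(0.82305) = 0.048685.
d = 0.963724 + 0.048685 = 1.012409.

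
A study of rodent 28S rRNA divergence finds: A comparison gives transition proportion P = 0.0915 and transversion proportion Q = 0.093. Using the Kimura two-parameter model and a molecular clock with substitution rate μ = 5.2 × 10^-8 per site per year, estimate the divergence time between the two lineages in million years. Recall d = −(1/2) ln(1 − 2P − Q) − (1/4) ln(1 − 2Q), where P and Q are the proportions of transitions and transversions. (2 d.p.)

2.05

Under the Kimura two-parameter model, d = −½ ln(1 − 2P − Q) − ¼ ln(1 − 2Q).
1 − 2P − Q = 0.724, giving −½ ln(0.724) = 0.161482.
1 − 2Q = 0.814, giving −¼ ln(0.814) = 0.051449.
d = 0.161482 + 0.051449 = 0.212931.
Under a molecular clock d = 2μt, so t = d/(2μ) = 0.212931 / (2 × 5.2 × 10^-8) = 2.05 million years.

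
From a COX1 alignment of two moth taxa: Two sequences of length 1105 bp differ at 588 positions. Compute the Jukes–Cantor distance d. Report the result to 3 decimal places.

p = 588/1105 ≈ 0.532127.
d = −(3/4) ln(1 − 4p/3) = −0.75 ln(1 − 0.709503) = −0.75 ln(0.290497)
  = −0.75 × (-1.236162) = 0.927122 substitutions/site.

0.927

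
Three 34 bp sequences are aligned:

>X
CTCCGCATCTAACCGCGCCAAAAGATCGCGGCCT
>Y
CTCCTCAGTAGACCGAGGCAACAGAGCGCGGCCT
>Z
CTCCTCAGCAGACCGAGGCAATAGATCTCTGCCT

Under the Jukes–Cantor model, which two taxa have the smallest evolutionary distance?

X–Y: 9/34 differ, p = 0.265, d = 0.326.
X–Z: 9/34 differ, p = 0.265, d = 0.326.
Y–Z: 5/34 differ, p = 0.147, d = 0.164.
The smallest distance is between Y and Z.

Y and Z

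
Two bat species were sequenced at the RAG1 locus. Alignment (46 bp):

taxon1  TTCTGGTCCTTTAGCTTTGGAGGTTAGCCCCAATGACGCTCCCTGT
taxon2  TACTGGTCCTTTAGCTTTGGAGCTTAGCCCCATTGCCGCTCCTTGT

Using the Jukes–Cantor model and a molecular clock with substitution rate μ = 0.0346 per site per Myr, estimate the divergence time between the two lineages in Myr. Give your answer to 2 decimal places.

1.70

The sequences differ at 5 of 46 sites (2, 23, 33, 36, 43), so p = 5/46 ≈ 0.108696.
d = −(3/4) ln(1 − 4p/3) = −0.75 ln(1 − 0.144928) = −0.75 ln(0.855072)
  = −0.75 × (-0.156570) = 0.117428 substitutions/site.
Under a molecular clock d = 2μt, so t = d/(2μ) = 0.117428 / (2 × 0.0346) = 1.70 Myr.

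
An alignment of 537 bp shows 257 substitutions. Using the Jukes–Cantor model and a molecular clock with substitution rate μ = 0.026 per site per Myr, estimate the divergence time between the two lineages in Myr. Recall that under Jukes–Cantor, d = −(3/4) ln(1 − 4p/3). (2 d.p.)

14.66

p = 257/537 ≈ 0.478585.
d = −(3/4) ln(1 − 4p/3) = −0.75 ln(1 − 0.638113) = −0.75 ln(0.361887)
  = −0.75 × (-1.016423) = 0.762317 substitutions/site.
Under a molecular clock d = 2μt, so t = d/(2μ) = 0.762317 / (2 × 0.026) = 14.66 Myr.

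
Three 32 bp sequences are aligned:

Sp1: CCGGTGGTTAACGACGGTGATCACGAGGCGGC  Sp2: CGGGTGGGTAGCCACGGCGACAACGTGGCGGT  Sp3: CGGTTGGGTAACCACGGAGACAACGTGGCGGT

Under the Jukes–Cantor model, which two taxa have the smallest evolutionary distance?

Sp1–Sp2: 9/32 differ, p = 0.281, d = 0.353.
Sp1–Sp3: 9/32 differ, p = 0.281, d = 0.353.
Sp2–Sp3: 3/32 differ, p = 0.094, d = 0.100.
The smallest distance is between Sp2 and Sp3.

Sp2 and Sp3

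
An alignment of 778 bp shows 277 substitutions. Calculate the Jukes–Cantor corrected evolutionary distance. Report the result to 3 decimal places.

p = 277/778 ≈ 0.356041.
d = −(3/4) ln(1 − 4p/3) = −0.75 ln(1 − 0.474721) = −0.75 ln(0.525279)
  = −0.75 × (-0.643826) = 0.482870 substitutions/site.

0.483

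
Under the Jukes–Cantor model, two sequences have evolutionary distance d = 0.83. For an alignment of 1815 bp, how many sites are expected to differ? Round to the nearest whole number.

911

Invert JC69: p = (3/4)(1 − e^(−4d/3)) = 0.75 × (1 − e^(-1.106667)) = 0.75 × (1 − 0.330659) = 0.502006.
Expected differing sites = pL ≈ 0.502006 × 1815 = 911.14089 ≈ 911.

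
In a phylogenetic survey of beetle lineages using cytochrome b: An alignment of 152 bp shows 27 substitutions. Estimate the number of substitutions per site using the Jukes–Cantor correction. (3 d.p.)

p = 27/152 ≈ 0.177632.
d = −(3/4) ln(1 − 4p/3) = −0.75 ln(1 − 0.236843) = −0.75 ln(0.763157)
  = −0.75 × (-0.270292) = 0.202719 substitutions/site.

0.203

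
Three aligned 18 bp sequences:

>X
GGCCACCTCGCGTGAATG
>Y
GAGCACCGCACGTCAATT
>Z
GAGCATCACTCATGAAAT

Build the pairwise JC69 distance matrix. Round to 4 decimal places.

d(X,Y) = 0.4408, d(X,Z) = 0.6735, d(Y,Z) = 0.4408

X–Y: 6/18 sites differ → p ≈ 0.333333, d = −0.75 ln(1 − 0.444444) = 0.440839 ≈ 0.4408.
X–Z: 8/18 sites differ → p ≈ 0.444444, d = −0.75 ln(1 − 0.592592) = 0.673455 ≈ 0.6735.
Y–Z: 6/18 sites differ → p ≈ 0.333333, d = −0.75 ln(1 − 0.444444) = 0.440839 ≈ 0.4408.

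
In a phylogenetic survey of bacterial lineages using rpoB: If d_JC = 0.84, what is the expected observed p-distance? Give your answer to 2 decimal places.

p = (3/4)(1 − e^(−4d/3)) = 0.75 × (1 − e^(-1.12)) = 0.75 × (1 − 0.326280) = 0.505290.

0.51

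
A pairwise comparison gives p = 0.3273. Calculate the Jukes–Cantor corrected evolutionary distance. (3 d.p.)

d = −(3/4) ln(1 − 4p/3) = −0.75 ln(1 − 0.4364) = −0.75 ln(0.5636)
  = −0.75 × (-0.573410) = 0.430058 substitutions/site.

0.430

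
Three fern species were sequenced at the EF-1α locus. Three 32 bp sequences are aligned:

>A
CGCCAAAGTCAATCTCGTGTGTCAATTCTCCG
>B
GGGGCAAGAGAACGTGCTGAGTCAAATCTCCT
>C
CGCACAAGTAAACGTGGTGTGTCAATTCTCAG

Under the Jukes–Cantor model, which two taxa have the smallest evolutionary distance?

A–B: 13/32 differ, p = 0.406, d = 0.585.
A–C: 7/32 differ, p = 0.219, d = 0.259.
B–C: 10/32 differ, p = 0.313, d = 0.404.
The smallest distance is between A and C.

A and C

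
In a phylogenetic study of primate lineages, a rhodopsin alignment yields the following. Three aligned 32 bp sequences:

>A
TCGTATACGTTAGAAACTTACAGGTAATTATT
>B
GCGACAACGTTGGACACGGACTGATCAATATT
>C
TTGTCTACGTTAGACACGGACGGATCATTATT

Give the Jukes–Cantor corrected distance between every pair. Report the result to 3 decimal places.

d(A,B) = 0.520, d(A,C) = 0.304, d(B,C) = 0.259

A–B: 12/32 sites differ → p = 0.375, d = −0.75 ln(1 − 0.5) = 0.519860 ≈ 0.520.
A–C: 8/32 sites differ → p = 0.25, d = −0.75 ln(1 − 0.333333) = 0.304098 ≈ 0.304.
B–C: 7/32 sites differ → p = 0.21875, d = −0.75 ln(1 − 0.291667) = 0.258631 ≈ 0.259.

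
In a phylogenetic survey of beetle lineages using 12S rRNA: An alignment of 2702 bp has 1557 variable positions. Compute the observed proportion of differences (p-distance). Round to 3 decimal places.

p = 1557/2702 = 0.576239… ≈ 0.576 (to 3 d.p.).

0.576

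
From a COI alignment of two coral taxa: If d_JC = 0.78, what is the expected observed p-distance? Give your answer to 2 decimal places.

p = (3/4)(1 − e^(−4d/3)) = 0.75 × (1 − e^(-1.04)) = 0.75 × (1 − 0.353455) = 0.484909.

0.48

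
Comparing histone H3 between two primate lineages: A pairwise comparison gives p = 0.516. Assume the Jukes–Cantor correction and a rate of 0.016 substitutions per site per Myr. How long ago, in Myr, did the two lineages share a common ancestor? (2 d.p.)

27.30

d = −(3/4) ln(1 − 4p/3) = −0.75 ln(1 − 0.688) = −0.75 ln(0.312)
  = −0.75 × (-1.164752) = 0.873564 substitutions/site.
Under a molecular clock d = 2μt, so t = d/(2μ) = 0.873564 / (2 × 0.016) = 27.30 Myr.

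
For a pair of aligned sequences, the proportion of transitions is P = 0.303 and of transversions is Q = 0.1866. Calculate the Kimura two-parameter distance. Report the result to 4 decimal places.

0.9033

Under the Kimura two-parameter model, d = −½ ln(1 − 2P − Q) − ¼ ln(1 − 2Q).
1 − 2P − Q = 0.2074, giving −½ ln(0.2074) = 0.786553.
1 − 2Q = 0.6268, giving −¼ ln(0.6268) = 0.116782.
d = 0.786553 + 0.116782 = 0.903335.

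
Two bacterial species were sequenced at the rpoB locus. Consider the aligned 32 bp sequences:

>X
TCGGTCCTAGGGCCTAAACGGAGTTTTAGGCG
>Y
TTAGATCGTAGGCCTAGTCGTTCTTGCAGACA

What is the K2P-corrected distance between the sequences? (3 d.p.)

Of 32 sites, 8 differences are transitions and 8 are transversions, so P = 8/32 = 0.25 and Q = 8/32 = 0.25.
Under the Kimura two-parameter model, d = −½ ln(1 − 2P − Q) − ¼ ln(1 − 2Q).
1 − 2P − Q = 0.25, giving −½ ln(0.25) = 0.693147.
1 − 2Q = 0.5, giving −¼ ln(0.5) = 0.173287.
d = 0.693147 + 0.173287 = 0.866434.

0.866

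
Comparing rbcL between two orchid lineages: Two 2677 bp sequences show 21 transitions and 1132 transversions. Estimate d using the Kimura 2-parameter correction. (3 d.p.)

0.756

P = 21/2677 ≈ 0.007845 and Q = 1132/2677 ≈ 0.422861.
Under the Kimura two-parameter model, d = −½ ln(1 − 2P − Q) − ¼ ln(1 − 2Q).
1 − 2P − Q = 0.561449, giving −½ ln(0.561449) = 0.288617.
1 − 2Q = 0.154278, giving −¼ ln(0.154278) = 0.467250.
d = 0.288617 + 0.467250 = 0.755867.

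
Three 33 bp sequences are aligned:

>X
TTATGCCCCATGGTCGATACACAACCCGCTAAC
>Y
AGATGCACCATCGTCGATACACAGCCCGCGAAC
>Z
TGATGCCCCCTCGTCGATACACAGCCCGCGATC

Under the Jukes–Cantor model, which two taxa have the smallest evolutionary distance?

Y and Z

X–Y: 6/33 differ, p = 0.182, d = 0.208.
X–Z: 6/33 differ, p = 0.182, d = 0.208.
Y–Z: 4/33 differ, p = 0.121, d = 0.132.
The smallest distance is between Y and Z.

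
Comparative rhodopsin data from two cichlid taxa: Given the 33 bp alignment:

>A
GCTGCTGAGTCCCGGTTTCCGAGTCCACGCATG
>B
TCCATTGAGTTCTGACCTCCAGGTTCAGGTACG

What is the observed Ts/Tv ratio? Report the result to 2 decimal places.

Transitions are A↔G and C↔T; transversions are all other mismatches.
Transitions: 13. Transversions: 2.
R = 13/2 = 6.50.

6.50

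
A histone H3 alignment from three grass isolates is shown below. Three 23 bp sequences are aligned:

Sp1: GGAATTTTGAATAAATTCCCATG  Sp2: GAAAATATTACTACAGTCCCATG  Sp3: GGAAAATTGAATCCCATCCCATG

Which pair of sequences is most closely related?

Sp1–Sp2: 7/23 differ, p = 0.304, d = 0.390.
Sp1–Sp3: 6/23 differ, p = 0.261, d = 0.321.
Sp2–Sp3: 8/23 differ, p = 0.348, d = 0.467.
The smallest distance is between Sp1 and Sp3.

Sp1 and Sp3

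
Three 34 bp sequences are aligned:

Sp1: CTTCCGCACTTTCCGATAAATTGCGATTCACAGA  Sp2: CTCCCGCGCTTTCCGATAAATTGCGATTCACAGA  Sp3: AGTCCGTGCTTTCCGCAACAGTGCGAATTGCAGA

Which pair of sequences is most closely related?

Sp1–Sp2: 2/34 differ, p = 0.059, d = 0.061.
Sp1–Sp3: 11/34 differ, p = 0.324, d = 0.423.
Sp2–Sp3: 11/34 differ, p = 0.324, d = 0.423.
The smallest distance is between Sp1 and Sp2.

Sp1 and Sp2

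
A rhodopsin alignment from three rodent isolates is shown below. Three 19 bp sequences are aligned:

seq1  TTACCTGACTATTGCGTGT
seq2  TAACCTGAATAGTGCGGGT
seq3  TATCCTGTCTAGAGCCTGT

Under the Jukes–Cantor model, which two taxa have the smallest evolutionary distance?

seq1–seq2: 4/19 differ, p = 0.211, d = 0.247.
seq1–seq3: 6/19 differ, p = 0.316, d = 0.410.
seq2–seq3: 6/19 differ, p = 0.316, d = 0.410.
The smallest distance is between seq1 and seq2.

seq1 and seq2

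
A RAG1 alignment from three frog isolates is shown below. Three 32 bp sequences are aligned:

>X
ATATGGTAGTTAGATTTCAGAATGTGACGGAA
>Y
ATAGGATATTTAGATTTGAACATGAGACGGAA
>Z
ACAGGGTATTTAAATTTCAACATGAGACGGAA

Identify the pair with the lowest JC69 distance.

Y and Z

X–Y: 7/32 differ, p = 0.219, d = 0.259.
X–Z: 7/32 differ, p = 0.219, d = 0.259.
Y–Z: 4/32 differ, p = 0.125, d = 0.137.
The smallest distance is between Y and Z.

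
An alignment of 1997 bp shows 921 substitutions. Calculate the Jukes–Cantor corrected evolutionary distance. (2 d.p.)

p = 921/1997 ≈ 0.461192.
d = −(3/4) ln(1 − 4p/3) = −0.75 ln(1 − 0.614923) = −0.75 ln(0.385077)
  = −0.75 × (-0.954312) = 0.715734 substitutions/site.

0.72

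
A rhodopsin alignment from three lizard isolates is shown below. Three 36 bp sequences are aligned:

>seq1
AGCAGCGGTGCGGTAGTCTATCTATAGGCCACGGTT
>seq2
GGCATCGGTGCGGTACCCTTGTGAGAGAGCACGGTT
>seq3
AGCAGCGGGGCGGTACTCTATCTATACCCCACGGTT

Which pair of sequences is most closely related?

seq1 and seq3

seq1–seq2: 11/36 differ, p = 0.306, d = 0.392.
seq1–seq3: 4/36 differ, p = 0.111, d = 0.120.
seq2–seq3: 12/36 differ, p = 0.333, d = 0.441.
The smallest distance is between seq1 and seq3.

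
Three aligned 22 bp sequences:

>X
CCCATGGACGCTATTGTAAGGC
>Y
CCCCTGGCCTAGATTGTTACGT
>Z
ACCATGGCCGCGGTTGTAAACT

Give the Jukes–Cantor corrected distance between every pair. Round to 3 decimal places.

X–Y: 8/22 sites differ → p ≈ 0.363636, d = −0.75 ln(1 − 0.484848) = 0.497470 ≈ 0.497.
X–Z: 7/22 sites differ → p ≈ 0.318182, d = −0.75 ln(1 − 0.424243) = 0.414052 ≈ 0.414.
Y–Z: 8/22 sites differ → p ≈ 0.363636, d = −0.75 ln(1 − 0.484848) = 0.497470 ≈ 0.497.

d(X,Y) = 0.497, d(X,Z) = 0.414, d(Y,Z) = 0.497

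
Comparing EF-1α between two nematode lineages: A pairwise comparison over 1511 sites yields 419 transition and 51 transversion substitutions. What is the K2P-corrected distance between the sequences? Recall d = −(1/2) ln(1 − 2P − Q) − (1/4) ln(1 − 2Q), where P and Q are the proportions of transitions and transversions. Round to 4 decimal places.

P = 419/1511 ≈ 0.2773 and Q = 51/1511 ≈ 0.033752.
Under the Kimura two-parameter model, d = −½ ln(1 − 2P − Q) − ¼ ln(1 − 2Q).
1 − 2P − Q = 0.411648, giving −½ ln(0.411648) = 0.443793.
1 − 2Q = 0.932496, giving −¼ ln(0.932496) = 0.017473.
d = 0.443793 + 0.017473 = 0.461266.

0.4613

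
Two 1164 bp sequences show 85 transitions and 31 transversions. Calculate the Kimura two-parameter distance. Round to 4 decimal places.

0.1085

P = 85/1164 ≈ 0.073024 and Q = 31/1164 ≈ 0.026632.
Under the Kimura two-parameter model, d = −½ ln(1 − 2P − Q) − ¼ ln(1 − 2Q).
1 − 2P − Q = 0.82732, giving −½ ln(0.82732) = 0.094782.
1 − 2Q = 0.946736, giving −¼ ln(0.946736) = 0.013684.
d = 0.094782 + 0.013684 = 0.108466.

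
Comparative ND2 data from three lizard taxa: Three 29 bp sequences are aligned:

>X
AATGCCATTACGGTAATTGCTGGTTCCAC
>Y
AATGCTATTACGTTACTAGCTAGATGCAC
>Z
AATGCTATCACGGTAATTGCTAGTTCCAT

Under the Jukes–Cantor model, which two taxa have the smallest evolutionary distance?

X–Y: 7/29 differ, p = 0.241, d = 0.291.
X–Z: 4/29 differ, p = 0.138, d = 0.152.
Y–Z: 7/29 differ, p = 0.241, d = 0.291.
The smallest distance is between X and Z.

X and Z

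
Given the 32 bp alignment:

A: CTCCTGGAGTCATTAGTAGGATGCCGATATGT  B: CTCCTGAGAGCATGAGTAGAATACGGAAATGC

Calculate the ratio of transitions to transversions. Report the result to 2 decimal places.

Transitions are A↔G and C↔T; transversions are all other mismatches.
Transitions: 6. Transversions: 4.
R = 6/4 = 1.50.

1.50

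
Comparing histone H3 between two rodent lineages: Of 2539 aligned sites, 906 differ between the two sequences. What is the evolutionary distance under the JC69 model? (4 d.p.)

p = 906/2539 ≈ 0.356833.
d = −(3/4) ln(1 − 4p/3) = −0.75 ln(1 − 0.475777) = −0.75 ln(0.524223)
  = −0.75 × (-0.645838) = 0.484379 substitutions/site.

0.4844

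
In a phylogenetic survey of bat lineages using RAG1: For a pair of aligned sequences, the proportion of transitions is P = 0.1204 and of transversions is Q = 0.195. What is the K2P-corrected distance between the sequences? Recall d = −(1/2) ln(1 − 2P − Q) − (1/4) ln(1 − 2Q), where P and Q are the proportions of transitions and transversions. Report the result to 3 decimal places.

Under the Kimura two-parameter model, d = −½ ln(1 − 2P − Q) − ¼ ln(1 − 2Q).
1 − 2P − Q = 0.5642, giving −½ ln(0.5642) = 0.286173.
1 − 2Q = 0.61, giving −¼ ln(0.61) = 0.123574.
d = 0.286173 + 0.123574 = 0.409747.

0.410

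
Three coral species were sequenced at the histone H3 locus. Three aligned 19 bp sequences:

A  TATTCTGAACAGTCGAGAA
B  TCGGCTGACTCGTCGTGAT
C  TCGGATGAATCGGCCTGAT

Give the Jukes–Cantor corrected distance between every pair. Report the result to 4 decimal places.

d(A,B) = 0.6181, d(A,C) = 0.9074, d(B,C) = 0.2471

A–B: 8/19 sites differ → p ≈ 0.421053, d = −0.75 ln(1 − 0.561404) = 0.618132 ≈ 0.6181.
A–C: 10/19 sites differ → p ≈ 0.526316, d = −0.75 ln(1 − 0.701755) = 0.907380 ≈ 0.9074.
B–C: 4/19 sites differ → p ≈ 0.210526, d = −0.75 ln(1 − 0.280701) = 0.247109 ≈ 0.2471.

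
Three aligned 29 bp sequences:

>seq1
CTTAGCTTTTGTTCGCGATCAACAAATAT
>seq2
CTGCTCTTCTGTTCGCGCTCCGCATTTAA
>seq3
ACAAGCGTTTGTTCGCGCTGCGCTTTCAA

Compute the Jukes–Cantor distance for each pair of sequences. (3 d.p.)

seq1–seq2: 10/29 sites differ → p ≈ 0.344828, d = −0.75 ln(1 − 0.459771) = 0.461822 ≈ 0.462.
seq1–seq3: 13/29 sites differ → p ≈ 0.448276, d = −0.75 ln(1 − 0.597701) = 0.682920 ≈ 0.683.
seq2–seq3: 10/29 sites differ → p ≈ 0.344828, d = −0.75 ln(1 − 0.459771) = 0.461822 ≈ 0.462.

d(seq1,seq2) = 0.462, d(seq1,seq3) = 0.683, d(seq2,seq3) = 0.462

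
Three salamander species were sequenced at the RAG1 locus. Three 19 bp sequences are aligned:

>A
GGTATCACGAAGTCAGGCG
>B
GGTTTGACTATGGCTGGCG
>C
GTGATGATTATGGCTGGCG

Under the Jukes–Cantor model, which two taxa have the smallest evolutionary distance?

B and C

A–B: 6/19 differ, p = 0.316, d = 0.410.
A–C: 8/19 differ, p = 0.421, d = 0.618.
B–C: 4/19 differ, p = 0.211, d = 0.247.
The smallest distance is between B and C.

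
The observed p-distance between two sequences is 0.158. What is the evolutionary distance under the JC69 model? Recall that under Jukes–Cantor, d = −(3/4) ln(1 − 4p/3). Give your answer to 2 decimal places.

0.18

d = −(3/4) ln(1 − 4p/3) = −0.75 ln(1 − 0.210667) = −0.75 ln(0.789333)
  = −0.75 × (-0.236567) = 0.177425 substitutions/site.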